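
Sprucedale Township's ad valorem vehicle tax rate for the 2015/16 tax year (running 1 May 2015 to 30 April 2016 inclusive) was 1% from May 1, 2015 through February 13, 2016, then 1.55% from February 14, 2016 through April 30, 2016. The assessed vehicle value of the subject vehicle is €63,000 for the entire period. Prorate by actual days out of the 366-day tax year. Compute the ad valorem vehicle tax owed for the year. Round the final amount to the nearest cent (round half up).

€702.90

May 1, 2015 – February 13, 2016: 289 days at 1% → €63,000 × 1% × 289/366 = €497.4590
February 14 – April 30, 2016: 77 days at 1.55% → €63,000 × 1.55% × 77/366 = €205.4385
Total = €702.8975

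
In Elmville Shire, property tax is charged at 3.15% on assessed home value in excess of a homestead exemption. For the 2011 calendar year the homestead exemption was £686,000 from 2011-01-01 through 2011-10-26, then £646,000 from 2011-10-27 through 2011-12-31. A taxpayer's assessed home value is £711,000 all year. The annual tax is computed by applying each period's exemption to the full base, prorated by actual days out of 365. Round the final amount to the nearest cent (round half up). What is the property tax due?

£1,015.34

2011-01-01 to 2011-10-26: 299 days, exemption £686,000 → (£711,000 − £686,000) × 3.15% × 299/365 = £645.1027
2011-10-27 to 2011-12-31: 66 days, exemption £646,000 → (£711,000 − £646,000) × 3.15% × 66/365 = £370.2329
Total = £1,015.3356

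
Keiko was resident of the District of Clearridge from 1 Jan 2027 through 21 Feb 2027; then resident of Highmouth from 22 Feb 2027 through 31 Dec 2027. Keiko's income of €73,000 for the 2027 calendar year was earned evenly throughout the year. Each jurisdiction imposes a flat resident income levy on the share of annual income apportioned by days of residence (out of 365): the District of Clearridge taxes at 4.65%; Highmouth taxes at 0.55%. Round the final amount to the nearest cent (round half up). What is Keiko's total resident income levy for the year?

€827.90

The District of Clearridge, 1 Jan – 21 Feb 2027: 52 days → €73,000 × 4.65% × 52/365 = €483.6000
Highmouth, 22 Feb – 31 Dec 2027: 313 days → €73,000 × 0.55% × 313/365 = €344.3000
Total = €827.9000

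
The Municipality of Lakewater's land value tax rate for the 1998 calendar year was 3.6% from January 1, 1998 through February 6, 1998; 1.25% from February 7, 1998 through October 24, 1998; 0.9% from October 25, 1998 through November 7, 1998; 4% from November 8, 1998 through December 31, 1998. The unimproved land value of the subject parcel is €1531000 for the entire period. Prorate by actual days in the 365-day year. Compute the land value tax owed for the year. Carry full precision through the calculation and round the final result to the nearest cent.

January 1 – February 6, 1998: 37 days at 3.6% → €1531000 × 3.6% × 37/365 = €5587.1014
February 7 – October 24, 1998: 260 days at 1.25% → €1531000 × 1.25% × 260/365 = €13632.1918
October 25 – November 7, 1998: 14 days at 0.9% → €1531000 × 0.9% × 14/365 = €528.5096
November 8 – December 31, 1998: 54 days at 4% → €1531000 × 4% × 54/365 = €9060.1644
Total = €28807.9671

€28807.97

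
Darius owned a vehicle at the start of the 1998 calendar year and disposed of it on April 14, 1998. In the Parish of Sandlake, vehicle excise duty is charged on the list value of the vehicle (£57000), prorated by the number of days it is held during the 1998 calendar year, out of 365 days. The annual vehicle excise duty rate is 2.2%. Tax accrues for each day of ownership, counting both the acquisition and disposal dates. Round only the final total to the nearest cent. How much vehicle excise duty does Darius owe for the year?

£357.30

Days held (January 1 – April 14, 1998): 104 out of 365
Tax = £57000 × 2.2% × 104/365 = £357.3041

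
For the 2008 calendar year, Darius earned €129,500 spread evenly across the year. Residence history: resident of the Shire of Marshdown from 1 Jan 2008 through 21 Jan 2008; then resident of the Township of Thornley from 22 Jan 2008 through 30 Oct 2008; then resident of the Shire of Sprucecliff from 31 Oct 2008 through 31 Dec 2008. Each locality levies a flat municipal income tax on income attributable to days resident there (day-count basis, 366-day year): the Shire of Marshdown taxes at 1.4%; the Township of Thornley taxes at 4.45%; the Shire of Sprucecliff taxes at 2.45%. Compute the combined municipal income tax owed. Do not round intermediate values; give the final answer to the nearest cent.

€5,097.38

The Shire of Marshdown, 1 Jan – 21 Jan 2008: 21 days → €129,500 × 1.4% × 21/366 = €104.0246
The Township of Thornley, 22 Jan – 30 Oct 2008: 283 days → €129,500 × 4.45% × 283/366 = €4,455.8969
The Shire of Sprucecliff, 31 Oct – 31 Dec 2008: 62 days → €129,500 × 2.45% × 62/366 = €537.4604
Total = €5,097.3818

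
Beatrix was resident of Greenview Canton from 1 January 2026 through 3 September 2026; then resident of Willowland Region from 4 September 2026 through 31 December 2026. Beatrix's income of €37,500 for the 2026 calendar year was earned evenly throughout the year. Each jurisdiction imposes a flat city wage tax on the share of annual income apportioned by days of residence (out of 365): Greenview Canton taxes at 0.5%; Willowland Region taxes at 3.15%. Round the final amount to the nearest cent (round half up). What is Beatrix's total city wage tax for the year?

€511.49

Greenview Canton, 1 January – 3 September 2026: 246 days → €37,500 × 0.5% × 246/365 = €126.3699
Willowland Region, 4 September – 31 December 2026: 119 days → €37,500 × 3.15% × 119/365 = €385.1199
Total = €511.4897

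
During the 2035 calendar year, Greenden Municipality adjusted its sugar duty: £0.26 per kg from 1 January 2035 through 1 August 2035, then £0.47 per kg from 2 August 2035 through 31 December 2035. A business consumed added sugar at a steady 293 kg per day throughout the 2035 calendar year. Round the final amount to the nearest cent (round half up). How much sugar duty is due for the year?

£37,158.26

1 January – 1 August 2035: 213 days × 293 kg/day = 62,409 kg at £0.26/kg → £16,226.34
2 August – 31 December 2035: 152 days × 293 kg/day = 44,536 kg at £0.47/kg → £20,931.92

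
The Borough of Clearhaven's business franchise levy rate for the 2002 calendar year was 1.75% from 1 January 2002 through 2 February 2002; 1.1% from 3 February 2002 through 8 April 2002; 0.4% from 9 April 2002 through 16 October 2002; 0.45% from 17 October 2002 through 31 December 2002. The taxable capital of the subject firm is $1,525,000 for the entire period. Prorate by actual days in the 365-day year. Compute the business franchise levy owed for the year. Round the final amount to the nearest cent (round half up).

$10,021.13

1 January – 2 February 2002: 33 days at 1.75% → $1,525,000 × 1.75% × 33/365 = $2,412.8425
3 February – 8 April 2002: 65 days at 1.1% → $1,525,000 × 1.1% × 65/365 = $2,987.3288
9 April – 16 October 2002: 191 days at 0.4% → $1,525,000 × 0.4% × 191/365 = $3,192.0548
17 October – 31 December 2002: 76 days at 0.45% → $1,525,000 × 0.45% × 76/365 = $1,428.9041
Total = $10,021.1301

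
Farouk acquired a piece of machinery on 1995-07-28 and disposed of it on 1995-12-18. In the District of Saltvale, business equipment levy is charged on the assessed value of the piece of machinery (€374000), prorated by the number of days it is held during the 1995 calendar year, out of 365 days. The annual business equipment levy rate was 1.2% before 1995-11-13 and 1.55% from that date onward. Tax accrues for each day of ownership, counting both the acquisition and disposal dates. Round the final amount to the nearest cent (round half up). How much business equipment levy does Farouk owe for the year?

€1899.72

1995-07-28 to 1995-11-12: 108 days at 1.2% → €374000 × 1.2% × 108/365 = €1327.9562
1995-11-13 to 1995-12-18: 36 days at 1.55% → €374000 × 1.55% × 36/365 = €571.7589
Total = €1899.7151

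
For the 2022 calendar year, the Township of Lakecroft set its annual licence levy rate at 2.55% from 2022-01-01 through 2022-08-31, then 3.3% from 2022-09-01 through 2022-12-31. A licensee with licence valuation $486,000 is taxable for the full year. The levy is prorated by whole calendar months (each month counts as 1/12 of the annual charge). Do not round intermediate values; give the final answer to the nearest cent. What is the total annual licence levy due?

$13,608.00

2022-01-01 to 2022-08-31: 8 months at 2.55% → $486,000 × 2.55% × 8/12 = $8,262.0000
2022-09-01 to 2022-12-31: 4 months at 3.3% → $486,000 × 3.3% × 4/12 = $5,346.0000
Total = $13,608.0000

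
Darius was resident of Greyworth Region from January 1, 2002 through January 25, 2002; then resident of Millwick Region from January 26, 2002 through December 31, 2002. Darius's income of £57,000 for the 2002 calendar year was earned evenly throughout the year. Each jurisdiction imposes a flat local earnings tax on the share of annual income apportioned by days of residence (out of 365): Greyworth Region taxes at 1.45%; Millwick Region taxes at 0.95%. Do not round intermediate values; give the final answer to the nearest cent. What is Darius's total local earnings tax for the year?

Greyworth Region, January 1 – January 25, 2002: 25 days → £57,000 × 1.45% × 25/365 = £56.6096
Millwick Region, January 26 – December 31, 2002: 340 days → £57,000 × 0.95% × 340/365 = £504.4110
Total = £561.0205

£561.02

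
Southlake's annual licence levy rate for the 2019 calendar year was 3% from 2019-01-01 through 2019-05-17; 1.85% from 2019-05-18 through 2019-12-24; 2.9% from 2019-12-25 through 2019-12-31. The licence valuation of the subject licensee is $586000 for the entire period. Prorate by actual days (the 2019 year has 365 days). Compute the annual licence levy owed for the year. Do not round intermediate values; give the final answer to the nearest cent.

$13488.44

2019-01-01 to 2019-05-17: 137 days at 3% → $586000 × 3% × 137/365 = $6598.5205
2019-05-18 to 2019-12-24: 221 days at 1.85% → $586000 × 1.85% × 221/365 = $6564.0027
2019-12-25 to 2019-12-31: 7 days at 2.9% → $586000 × 2.9% × 7/365 = $325.9123
Total = $13488.4356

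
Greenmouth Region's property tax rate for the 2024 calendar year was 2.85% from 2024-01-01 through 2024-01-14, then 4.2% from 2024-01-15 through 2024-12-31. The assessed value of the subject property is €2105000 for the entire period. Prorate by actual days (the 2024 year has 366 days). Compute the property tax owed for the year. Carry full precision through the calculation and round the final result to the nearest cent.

2024-01-01 to 2024-01-14: 14 days at 2.85% → €2105000 × 2.85% × 14/366 = €2294.7951
2024-01-15 to 2024-12-31: 352 days at 4.2% → €2105000 × 4.2% × 352/366 = €85028.1967
Total = €87322.9918

€87322.99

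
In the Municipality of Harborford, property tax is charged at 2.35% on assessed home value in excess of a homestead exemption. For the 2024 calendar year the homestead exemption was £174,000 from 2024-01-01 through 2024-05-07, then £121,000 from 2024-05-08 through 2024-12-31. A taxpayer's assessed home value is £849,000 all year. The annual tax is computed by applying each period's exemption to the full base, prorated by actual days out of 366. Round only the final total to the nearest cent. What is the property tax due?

£16,672.42

2024-01-01 to 2024-05-07: 128 days, exemption £174,000 → (£849,000 − £174,000) × 2.35% × 128/366 = £5,547.5410
2024-05-08 to 2024-12-31: 238 days, exemption £121,000 → (£849,000 − £121,000) × 2.35% × 238/366 = £11,124.8743
Total = £16,672.4153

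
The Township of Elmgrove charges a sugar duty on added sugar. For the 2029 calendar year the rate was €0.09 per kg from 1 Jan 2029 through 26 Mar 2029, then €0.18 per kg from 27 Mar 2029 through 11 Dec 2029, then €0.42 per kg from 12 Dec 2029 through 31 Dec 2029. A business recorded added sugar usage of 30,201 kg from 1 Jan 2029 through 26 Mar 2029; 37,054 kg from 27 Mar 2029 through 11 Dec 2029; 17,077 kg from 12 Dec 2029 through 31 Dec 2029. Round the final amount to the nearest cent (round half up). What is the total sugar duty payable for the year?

€16560.15

1 Jan – 26 Mar 2029: 30,201 kg at €0.09/kg → €2718.09
27 Mar – 11 Dec 2029: 37,054 kg at €0.18/kg → €6669.72
12 Dec – 31 Dec 2029: 17,077 kg at €0.42/kg → €7172.34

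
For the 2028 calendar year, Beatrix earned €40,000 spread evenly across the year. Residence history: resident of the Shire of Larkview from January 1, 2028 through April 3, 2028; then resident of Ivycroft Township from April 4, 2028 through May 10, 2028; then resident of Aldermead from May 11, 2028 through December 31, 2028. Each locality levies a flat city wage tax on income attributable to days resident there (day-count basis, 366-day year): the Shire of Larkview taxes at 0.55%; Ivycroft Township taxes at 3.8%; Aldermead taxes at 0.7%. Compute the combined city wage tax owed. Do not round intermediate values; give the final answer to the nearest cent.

€389.95

The Shire of Larkview, January 1 – April 3, 2028: 94 days → €40,000 × 0.55% × 94/366 = €56.5027
Ivycroft Township, April 4 – May 10, 2028: 37 days → €40,000 × 3.8% × 37/366 = €153.6612
Aldermead, May 11 – December 31, 2028: 235 days → €40,000 × 0.7% × 235/366 = €179.7814
Total = €389.9454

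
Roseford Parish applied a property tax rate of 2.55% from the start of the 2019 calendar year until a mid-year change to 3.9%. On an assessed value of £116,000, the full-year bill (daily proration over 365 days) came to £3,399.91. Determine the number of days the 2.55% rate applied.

Let d = days at the first rate; then 365 − d days at the second rate.
£116,000 × [2.55%·d + 3.9%·(365−d)] / 365 = £3,399.91
Solving gives d = 262, so the new rate took effect on 20 September 2019.

262 days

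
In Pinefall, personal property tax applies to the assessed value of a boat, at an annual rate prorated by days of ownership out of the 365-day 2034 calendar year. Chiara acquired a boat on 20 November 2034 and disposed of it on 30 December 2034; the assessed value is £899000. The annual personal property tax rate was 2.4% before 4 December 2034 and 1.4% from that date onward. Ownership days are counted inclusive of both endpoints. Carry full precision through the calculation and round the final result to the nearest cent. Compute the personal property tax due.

£1758.59

20 November – 3 December 2034: 14 days at 2.4% → £899000 × 2.4% × 14/365 = £827.5726
4 December – 30 December 2034: 27 days at 1.4% → £899000 × 1.4% × 27/365 = £931.0192
Total = £1758.5918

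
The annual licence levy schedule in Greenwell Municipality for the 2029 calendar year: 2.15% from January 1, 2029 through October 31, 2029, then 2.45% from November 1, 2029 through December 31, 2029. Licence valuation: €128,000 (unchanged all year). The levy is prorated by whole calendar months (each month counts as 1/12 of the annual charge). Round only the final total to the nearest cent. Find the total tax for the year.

€2,816.00

January 1 – October 31, 2029: 10 months at 2.15% → €128,000 × 2.15% × 10/12 = €2,293.3333
November 1 – December 31, 2029: 2 months at 2.45% → €128,000 × 2.45% × 2/12 = €522.6667
Total = €2,816.0000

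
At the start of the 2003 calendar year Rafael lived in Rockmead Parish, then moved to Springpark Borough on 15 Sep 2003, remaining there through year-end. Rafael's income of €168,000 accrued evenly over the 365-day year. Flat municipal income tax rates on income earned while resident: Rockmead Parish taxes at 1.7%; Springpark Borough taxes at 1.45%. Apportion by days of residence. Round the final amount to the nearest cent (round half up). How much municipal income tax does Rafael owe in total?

Rockmead Parish, 1 Jan – 14 Sep 2003: 257 days → €168,000 × 1.7% × 257/365 = €2,010.9370
Springpark Borough, 15 Sep – 31 Dec 2003: 108 days → €168,000 × 1.45% × 108/365 = €720.7890
Total = €2,731.7260

€2,731.73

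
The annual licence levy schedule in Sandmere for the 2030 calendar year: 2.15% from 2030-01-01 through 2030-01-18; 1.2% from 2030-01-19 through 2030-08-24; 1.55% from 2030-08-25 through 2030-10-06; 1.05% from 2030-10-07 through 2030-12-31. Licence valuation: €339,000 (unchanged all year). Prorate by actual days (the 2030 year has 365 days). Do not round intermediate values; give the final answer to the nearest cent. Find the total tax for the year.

€4,246.79

2030-01-01 to 2030-01-18: 18 days at 2.15% → €339,000 × 2.15% × 18/365 = €359.4329
2030-01-19 to 2030-08-24: 218 days at 1.2% → €339,000 × 1.2% × 218/365 = €2,429.6548
2030-08-25 to 2030-10-06: 43 days at 1.55% → €339,000 × 1.55% × 43/365 = €619.0233
2030-10-07 to 2030-12-31: 86 days at 1.05% → €339,000 × 1.05% × 86/365 = €838.6767
Total = €4,246.7877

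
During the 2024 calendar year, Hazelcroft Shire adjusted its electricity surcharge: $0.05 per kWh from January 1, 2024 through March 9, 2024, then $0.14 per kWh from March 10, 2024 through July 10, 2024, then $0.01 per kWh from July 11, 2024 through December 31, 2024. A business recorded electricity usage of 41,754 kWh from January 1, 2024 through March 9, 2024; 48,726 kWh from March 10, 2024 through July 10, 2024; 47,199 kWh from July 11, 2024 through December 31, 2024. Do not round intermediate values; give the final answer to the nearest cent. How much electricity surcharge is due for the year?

January 1 – March 9, 2024: 41,754 kWh at $0.05/kWh → $2,087.70
March 10 – July 10, 2024: 48,726 kWh at $0.14/kWh → $6,821.64
July 11 – December 31, 2024: 47,199 kWh at $0.01/kWh → $471.99

$9,381.33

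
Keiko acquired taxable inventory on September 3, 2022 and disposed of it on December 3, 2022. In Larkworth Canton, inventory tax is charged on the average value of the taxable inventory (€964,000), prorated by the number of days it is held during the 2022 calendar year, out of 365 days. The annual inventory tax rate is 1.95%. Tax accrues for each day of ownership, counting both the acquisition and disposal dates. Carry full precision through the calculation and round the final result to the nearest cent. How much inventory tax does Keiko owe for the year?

€4,738.13

Days held (September 3 – December 3, 2022): 92 out of 365
Tax = €964,000 × 1.95% × 92/365 = €4,738.1260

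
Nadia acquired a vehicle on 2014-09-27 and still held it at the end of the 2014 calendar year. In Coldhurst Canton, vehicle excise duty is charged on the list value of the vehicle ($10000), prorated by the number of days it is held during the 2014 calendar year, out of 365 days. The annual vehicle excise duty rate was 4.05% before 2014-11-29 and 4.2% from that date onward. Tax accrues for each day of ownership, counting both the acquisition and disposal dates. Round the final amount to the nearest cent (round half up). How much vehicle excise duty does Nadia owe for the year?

$107.88

2014-09-27 to 2014-11-28: 63 days at 4.05% → $10000 × 4.05% × 63/365 = $69.9041
2014-11-29 to 2014-12-31: 33 days at 4.2% → $10000 × 4.2% × 33/365 = $37.9726
Total = $107.8767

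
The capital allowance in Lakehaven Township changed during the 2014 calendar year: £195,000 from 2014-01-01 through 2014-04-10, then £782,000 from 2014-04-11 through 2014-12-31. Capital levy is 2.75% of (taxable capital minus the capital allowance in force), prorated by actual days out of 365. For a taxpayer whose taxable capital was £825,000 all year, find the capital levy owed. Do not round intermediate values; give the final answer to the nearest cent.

£5,605.10

2014-01-01 to 2014-04-10: 100 days, exemption £195,000 → (£825,000 − £195,000) × 2.75% × 100/365 = £4,746.5753
2014-04-11 to 2014-12-31: 265 days, exemption £782,000 → (£825,000 − £782,000) × 2.75% × 265/365 = £858.5274
Total = £5,605.1027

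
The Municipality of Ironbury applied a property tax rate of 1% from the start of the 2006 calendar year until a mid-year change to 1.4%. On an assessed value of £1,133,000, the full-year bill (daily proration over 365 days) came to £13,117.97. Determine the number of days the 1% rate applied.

221 days

Let d = days at the first rate; then 365 − d days at the second rate.
£1,133,000 × [1%·d + 1.4%·(365−d)] / 365 = £13,117.97
Solving gives d = 221, so the new rate took effect on 10 August 2006.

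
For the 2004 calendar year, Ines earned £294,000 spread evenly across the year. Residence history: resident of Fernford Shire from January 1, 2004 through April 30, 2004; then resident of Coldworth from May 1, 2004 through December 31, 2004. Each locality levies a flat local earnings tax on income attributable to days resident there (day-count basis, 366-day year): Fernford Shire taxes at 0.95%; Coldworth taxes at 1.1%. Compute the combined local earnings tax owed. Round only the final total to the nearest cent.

£3,088.20

Fernford Shire, January 1 – April 30, 2004: 121 days → £294,000 × 0.95% × 121/366 = £923.3689
Coldworth, May 1 – December 31, 2004: 245 days → £294,000 × 1.1% × 245/366 = £2,164.8361
Total = £3,088.2049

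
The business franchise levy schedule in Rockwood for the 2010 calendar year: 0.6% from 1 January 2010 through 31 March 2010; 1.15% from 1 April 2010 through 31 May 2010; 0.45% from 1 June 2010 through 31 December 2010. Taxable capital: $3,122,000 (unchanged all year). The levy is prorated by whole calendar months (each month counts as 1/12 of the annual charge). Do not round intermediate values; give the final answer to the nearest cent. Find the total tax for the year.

$18,862.08

1 January – 31 March 2010: 3 months at 0.6% → $3,122,000 × 0.6% × 3/12 = $4,683.0000
1 April – 31 May 2010: 2 months at 1.15% → $3,122,000 × 1.15% × 2/12 = $5,983.8333
1 June – 31 December 2010: 7 months at 0.45% → $3,122,000 × 0.45% × 7/12 = $8,195.2500
Total = $18,862.0833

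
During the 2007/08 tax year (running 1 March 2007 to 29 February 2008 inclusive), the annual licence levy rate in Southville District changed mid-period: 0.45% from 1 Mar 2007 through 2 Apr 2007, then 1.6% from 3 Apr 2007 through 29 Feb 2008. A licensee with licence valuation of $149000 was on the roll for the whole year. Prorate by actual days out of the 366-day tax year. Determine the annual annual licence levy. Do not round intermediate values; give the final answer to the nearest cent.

$2229.50

1 Mar – 2 Apr 2007: 33 days at 0.45% → $149000 × 0.45% × 33/366 = $60.4549
3 Apr 2007 – 29 Feb 2008: 333 days at 1.6% → $149000 × 1.6% × 333/366 = $2169.0492
Total = $2229.5041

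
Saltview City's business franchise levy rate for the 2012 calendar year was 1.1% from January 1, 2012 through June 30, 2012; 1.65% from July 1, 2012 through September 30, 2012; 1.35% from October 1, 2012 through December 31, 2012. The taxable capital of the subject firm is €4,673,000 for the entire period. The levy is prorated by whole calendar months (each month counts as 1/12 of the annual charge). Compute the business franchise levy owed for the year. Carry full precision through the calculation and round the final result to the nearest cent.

January 1 – June 30, 2012: 6 months at 1.1% → €4,673,000 × 1.1% × 6/12 = €25,701.5000
July 1 – September 30, 2012: 3 months at 1.65% → €4,673,000 × 1.65% × 3/12 = €19,276.1250
October 1 – December 31, 2012: 3 months at 1.35% → €4,673,000 × 1.35% × 3/12 = €15,771.3750
Total = €60,749.0000

€60,749.00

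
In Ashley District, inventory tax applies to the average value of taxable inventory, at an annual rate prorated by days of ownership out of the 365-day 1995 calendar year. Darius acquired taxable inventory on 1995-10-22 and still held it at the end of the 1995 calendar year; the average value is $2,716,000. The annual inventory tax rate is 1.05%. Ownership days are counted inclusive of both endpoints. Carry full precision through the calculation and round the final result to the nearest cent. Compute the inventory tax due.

Days held (1995-10-22 to 1995-12-31): 71 out of 365
Tax = $2,716,000 × 1.05% × 71/365 = $5,547.3370

$5,547.34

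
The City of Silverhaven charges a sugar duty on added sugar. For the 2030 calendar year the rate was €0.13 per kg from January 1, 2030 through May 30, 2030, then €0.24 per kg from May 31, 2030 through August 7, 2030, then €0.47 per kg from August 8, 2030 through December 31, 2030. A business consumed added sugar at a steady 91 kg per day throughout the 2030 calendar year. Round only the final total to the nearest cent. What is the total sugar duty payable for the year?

January 1 – May 30, 2030: 150 days × 91 kg/day = 13,650 kg at €0.13/kg → €1,774.50
May 31 – August 7, 2030: 69 days × 91 kg/day = 6,279 kg at €0.24/kg → €1,506.96
August 8 – December 31, 2030: 146 days × 91 kg/day = 13,286 kg at €0.47/kg → €6,244.42

€9,525.88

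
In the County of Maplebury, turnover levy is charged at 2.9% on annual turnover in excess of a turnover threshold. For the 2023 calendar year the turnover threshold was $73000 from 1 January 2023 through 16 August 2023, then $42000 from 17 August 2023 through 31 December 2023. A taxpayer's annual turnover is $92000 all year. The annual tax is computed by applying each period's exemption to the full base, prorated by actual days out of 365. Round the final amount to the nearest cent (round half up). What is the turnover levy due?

1 January – 16 August 2023: 228 days, exemption $73000 → ($92000 − $73000) × 2.9% × 228/365 = $344.1863
17 August – 31 December 2023: 137 days, exemption $42000 → ($92000 − $42000) × 2.9% × 137/365 = $544.2466
Total = $888.4329

$888.43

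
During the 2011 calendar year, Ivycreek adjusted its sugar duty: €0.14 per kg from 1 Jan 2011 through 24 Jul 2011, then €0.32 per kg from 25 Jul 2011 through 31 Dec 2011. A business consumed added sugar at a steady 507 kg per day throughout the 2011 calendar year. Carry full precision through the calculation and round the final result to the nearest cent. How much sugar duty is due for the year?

€40,509.30

1 Jan – 24 Jul 2011: 205 days × 507 kg/day = 103,935 kg at €0.14/kg → €14,550.90
25 Jul – 31 Dec 2011: 160 days × 507 kg/day = 81,120 kg at €0.32/kg → €25,958.40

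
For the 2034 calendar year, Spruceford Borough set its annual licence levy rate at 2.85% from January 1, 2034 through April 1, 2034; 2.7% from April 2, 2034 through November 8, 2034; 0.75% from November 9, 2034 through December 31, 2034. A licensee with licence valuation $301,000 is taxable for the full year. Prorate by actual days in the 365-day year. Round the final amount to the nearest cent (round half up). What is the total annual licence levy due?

January 1 – April 1, 2034: 91 days at 2.85% → $301,000 × 2.85% × 91/365 = $2,138.7493
April 2 – November 8, 2034: 221 days at 2.7% → $301,000 × 2.7% × 221/365 = $4,920.7315
November 9 – December 31, 2034: 53 days at 0.75% → $301,000 × 0.75% × 53/365 = $327.8014
Total = $7,387.2822

$7,387.28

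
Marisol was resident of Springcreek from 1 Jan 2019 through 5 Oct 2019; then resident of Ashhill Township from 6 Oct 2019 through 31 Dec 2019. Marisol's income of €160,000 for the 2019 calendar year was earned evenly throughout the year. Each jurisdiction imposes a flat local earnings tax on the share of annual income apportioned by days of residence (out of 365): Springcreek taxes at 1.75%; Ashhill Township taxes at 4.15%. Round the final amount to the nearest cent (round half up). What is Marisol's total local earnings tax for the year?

Springcreek, 1 Jan – 5 Oct 2019: 278 days → €160,000 × 1.75% × 278/365 = €2,132.6027
Ashhill Township, 6 Oct – 31 Dec 2019: 87 days → €160,000 × 4.15% × 87/365 = €1,582.6849
Total = €3,715.2877

€3,715.29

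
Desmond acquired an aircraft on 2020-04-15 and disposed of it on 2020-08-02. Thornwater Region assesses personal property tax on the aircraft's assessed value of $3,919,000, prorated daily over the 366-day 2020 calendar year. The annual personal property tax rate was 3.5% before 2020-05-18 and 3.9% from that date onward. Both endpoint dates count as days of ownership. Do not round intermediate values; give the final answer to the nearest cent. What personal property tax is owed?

2020-04-15 to 2020-05-17: 33 days at 3.5% → $3,919,000 × 3.5% × 33/366 = $12,367.3361
2020-05-18 to 2020-08-02: 77 days at 3.9% → $3,919,000 × 3.9% × 77/366 = $32,155.0738
Total = $44,522.4098

$44,522.41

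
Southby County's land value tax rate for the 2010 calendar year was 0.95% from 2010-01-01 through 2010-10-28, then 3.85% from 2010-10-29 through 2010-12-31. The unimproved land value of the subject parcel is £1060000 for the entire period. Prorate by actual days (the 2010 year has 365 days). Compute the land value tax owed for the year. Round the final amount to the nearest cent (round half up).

2010-01-01 to 2010-10-28: 301 days at 0.95% → £1060000 × 0.95% × 301/365 = £8304.3014
2010-10-29 to 2010-12-31: 64 days at 3.85% → £1060000 × 3.85% × 64/365 = £7155.7260
Total = £15460.0274

£15460.03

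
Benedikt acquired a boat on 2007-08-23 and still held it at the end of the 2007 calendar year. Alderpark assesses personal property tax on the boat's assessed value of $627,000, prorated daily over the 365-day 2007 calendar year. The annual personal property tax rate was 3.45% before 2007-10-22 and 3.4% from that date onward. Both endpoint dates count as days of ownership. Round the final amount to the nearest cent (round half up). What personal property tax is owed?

$7,702.65

2007-08-23 to 2007-10-21: 60 days at 3.45% → $627,000 × 3.45% × 60/365 = $3,555.8630
2007-10-22 to 2007-12-31: 71 days at 3.4% → $627,000 × 3.4% × 71/365 = $4,146.7890
Total = $7,702.6521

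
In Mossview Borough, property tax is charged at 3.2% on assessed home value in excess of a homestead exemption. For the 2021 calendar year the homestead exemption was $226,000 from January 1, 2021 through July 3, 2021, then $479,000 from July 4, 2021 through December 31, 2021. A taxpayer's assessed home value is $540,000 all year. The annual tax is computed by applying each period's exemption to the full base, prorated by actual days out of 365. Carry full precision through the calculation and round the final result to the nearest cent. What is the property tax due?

January 1 – July 3, 2021: 184 days, exemption $226,000 → ($540,000 − $226,000) × 3.2% × 184/365 = $5,065.2932
July 4 – December 31, 2021: 181 days, exemption $479,000 → ($540,000 − $479,000) × 3.2% × 181/365 = $967.9781
Total = $6,033.2712

$6,033.27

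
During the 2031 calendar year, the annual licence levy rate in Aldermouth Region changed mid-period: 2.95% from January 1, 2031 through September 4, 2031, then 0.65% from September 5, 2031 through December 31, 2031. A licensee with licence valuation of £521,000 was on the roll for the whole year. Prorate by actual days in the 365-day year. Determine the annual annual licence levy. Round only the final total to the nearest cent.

January 1 – September 4, 2031: 247 days at 2.95% → £521,000 × 2.95% × 247/365 = £10,400.7301
September 5 – December 31, 2031: 118 days at 0.65% → £521,000 × 0.65% × 118/365 = £1,094.8137
Total = £11,495.5438

£11,495.54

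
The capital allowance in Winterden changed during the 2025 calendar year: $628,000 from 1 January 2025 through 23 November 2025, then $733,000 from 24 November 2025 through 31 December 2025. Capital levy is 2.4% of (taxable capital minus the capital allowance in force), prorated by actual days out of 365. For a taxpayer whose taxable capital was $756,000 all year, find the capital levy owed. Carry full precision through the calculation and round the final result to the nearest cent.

1 January – 23 November 2025: 327 days, exemption $628,000 → ($756,000 − $628,000) × 2.4% × 327/365 = $2,752.1753
24 November – 31 December 2025: 38 days, exemption $733,000 → ($756,000 − $733,000) × 2.4% × 38/365 = $57.4685
Total = $2,809.6438

$2,809.64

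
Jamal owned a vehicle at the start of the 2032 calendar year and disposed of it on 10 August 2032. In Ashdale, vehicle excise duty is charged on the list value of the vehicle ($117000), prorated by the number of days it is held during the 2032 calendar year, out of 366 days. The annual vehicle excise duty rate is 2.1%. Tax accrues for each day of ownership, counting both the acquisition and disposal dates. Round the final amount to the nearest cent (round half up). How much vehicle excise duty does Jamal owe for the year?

$1497.02

Days held (1 January – 10 August 2032): 223 out of 366
Tax = $117000 × 2.1% × 223/366 = $1497.0246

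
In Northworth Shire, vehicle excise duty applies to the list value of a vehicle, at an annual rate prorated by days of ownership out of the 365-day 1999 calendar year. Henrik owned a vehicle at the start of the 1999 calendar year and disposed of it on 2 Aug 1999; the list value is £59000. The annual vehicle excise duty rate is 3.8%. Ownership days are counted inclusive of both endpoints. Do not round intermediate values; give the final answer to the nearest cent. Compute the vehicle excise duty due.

£1314.49

Days held (1 Jan – 2 Aug 1999): 214 out of 365
Tax = £59000 × 3.8% × 214/365 = £1314.4877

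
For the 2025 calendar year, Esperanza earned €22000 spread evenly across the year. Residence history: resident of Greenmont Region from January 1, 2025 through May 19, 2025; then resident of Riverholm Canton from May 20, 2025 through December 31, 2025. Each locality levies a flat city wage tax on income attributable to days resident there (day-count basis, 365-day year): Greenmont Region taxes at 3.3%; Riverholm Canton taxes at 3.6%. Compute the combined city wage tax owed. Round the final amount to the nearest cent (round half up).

€766.87

Greenmont Region, January 1 – May 19, 2025: 139 days → €22000 × 3.3% × 139/365 = €276.4767
Riverholm Canton, May 20 – December 31, 2025: 226 days → €22000 × 3.6% × 226/365 = €490.3890
Total = €766.8658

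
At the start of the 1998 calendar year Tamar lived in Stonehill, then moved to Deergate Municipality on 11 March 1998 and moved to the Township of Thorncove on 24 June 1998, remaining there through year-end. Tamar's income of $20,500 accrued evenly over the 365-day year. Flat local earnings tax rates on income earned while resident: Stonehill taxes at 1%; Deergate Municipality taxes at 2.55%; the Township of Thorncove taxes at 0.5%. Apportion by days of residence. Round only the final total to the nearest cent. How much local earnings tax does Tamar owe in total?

$242.77

Stonehill, 1 January – 10 March 1998: 69 days → $20,500 × 1% × 69/365 = $38.7534
Deergate Municipality, 11 March – 23 June 1998: 105 days → $20,500 × 2.55% × 105/365 = $150.3801
The Township of Thorncove, 24 June – 31 December 1998: 191 days → $20,500 × 0.5% × 191/365 = $53.6370
Total = $242.7705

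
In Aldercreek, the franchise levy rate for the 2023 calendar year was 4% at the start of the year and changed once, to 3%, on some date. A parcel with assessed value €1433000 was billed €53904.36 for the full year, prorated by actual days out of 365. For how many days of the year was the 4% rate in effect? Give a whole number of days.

278 days

Let d = days at the first rate; then 365 − d days at the second rate.
€1433000 × [4%·d + 3%·(365−d)] / 365 = €53904.36
Solving gives d = 278, so the new rate took effect on October 6, 2023.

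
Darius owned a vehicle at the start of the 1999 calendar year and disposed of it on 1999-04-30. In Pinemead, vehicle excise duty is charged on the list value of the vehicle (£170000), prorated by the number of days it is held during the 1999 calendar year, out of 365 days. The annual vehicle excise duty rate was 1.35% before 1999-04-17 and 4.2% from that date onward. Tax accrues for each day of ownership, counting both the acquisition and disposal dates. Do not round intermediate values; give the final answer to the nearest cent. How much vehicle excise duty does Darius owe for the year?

1999-01-01 to 1999-04-16: 106 days at 1.35% → £170000 × 1.35% × 106/365 = £666.4932
1999-04-17 to 1999-04-30: 14 days at 4.2% → £170000 × 4.2% × 14/365 = £273.8630
Total = £940.3562

£940.36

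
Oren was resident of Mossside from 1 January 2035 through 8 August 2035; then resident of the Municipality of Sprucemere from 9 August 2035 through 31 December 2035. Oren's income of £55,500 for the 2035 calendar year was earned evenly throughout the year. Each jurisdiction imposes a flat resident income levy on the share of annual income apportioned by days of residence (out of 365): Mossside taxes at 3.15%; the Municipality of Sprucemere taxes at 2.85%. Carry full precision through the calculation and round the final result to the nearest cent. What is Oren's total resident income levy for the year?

Mossside, 1 January – 8 August 2035: 220 days → £55,500 × 3.15% × 220/365 = £1,053.7397
The Municipality of Sprucemere, 9 August – 31 December 2035: 145 days → £55,500 × 2.85% × 145/365 = £628.3664
Total = £1,682.1062

£1,682.11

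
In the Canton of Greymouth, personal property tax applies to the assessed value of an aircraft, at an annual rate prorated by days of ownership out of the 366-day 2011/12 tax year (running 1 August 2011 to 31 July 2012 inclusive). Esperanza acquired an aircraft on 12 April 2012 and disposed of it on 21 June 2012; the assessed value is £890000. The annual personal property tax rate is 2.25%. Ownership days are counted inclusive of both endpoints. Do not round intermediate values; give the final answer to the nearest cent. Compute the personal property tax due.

£3884.63

Days held (12 April – 21 June 2012): 71 out of 366
Tax = £890000 × 2.25% × 71/366 = £3884.6311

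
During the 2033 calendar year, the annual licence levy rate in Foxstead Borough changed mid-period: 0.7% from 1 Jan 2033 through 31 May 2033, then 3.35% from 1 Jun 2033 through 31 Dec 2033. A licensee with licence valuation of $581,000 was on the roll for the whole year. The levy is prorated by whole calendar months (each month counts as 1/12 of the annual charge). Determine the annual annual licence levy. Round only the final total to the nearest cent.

$13,048.29

1 Jan – 31 May 2033: 5 months at 0.7% → $581,000 × 0.7% × 5/12 = $1,694.5833
1 Jun – 31 Dec 2033: 7 months at 3.35% → $581,000 × 3.35% × 7/12 = $11,353.7083
Total = $13,048.2917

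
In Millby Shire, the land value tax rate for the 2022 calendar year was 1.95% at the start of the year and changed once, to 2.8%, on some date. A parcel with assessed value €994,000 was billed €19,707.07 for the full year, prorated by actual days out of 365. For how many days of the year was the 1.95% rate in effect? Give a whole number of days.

351 days

Let d = days at the first rate; then 365 − d days at the second rate.
€994,000 × [1.95%·d + 2.8%·(365−d)] / 365 = €19,707.07
Solving gives d = 351, so the new rate took effect on 18 December 2022.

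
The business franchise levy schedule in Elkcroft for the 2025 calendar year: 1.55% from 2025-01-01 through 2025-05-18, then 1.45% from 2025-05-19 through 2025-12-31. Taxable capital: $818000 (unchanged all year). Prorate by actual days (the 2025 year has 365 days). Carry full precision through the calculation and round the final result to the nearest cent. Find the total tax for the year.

2025-01-01 to 2025-05-18: 138 days at 1.55% → $818000 × 1.55% × 138/365 = $4793.7041
2025-05-19 to 2025-12-31: 227 days at 1.45% → $818000 × 1.45% × 227/365 = $7376.5671
Total = $12170.2712

$12170.27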